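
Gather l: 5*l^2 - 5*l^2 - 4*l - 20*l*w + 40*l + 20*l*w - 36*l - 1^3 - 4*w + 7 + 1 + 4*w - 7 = 0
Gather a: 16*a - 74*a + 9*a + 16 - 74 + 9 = -49*a - 49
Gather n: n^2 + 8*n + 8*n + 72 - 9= n^2 + 16*n + 63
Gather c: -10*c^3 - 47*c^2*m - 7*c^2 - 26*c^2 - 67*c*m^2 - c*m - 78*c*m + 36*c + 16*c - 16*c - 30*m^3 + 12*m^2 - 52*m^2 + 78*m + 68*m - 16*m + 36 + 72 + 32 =-10*c^3 + c^2*(-47*m - 33) + c*(-67*m^2 - 79*m + 36) - 30*m^3 - 40*m^2 + 130*m + 140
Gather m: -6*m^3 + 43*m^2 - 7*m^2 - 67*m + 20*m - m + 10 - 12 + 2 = -6*m^3 + 36*m^2 - 48*m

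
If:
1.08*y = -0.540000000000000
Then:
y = -0.50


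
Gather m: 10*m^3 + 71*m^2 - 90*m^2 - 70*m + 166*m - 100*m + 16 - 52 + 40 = 10*m^3 - 19*m^2 - 4*m + 4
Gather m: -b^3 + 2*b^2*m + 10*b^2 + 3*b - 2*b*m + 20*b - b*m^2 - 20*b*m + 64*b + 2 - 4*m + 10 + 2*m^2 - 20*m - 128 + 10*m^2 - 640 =-b^3 + 10*b^2 + 87*b + m^2*(12 - b) + m*(2*b^2 - 22*b - 24) - 756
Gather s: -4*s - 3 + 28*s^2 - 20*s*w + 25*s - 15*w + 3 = 28*s^2 + s*(21 - 20*w) - 15*w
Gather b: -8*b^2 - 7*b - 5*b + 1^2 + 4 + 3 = -8*b^2 - 12*b + 8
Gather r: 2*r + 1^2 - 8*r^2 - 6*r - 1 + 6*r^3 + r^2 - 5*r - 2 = 6*r^3 - 7*r^2 - 9*r - 2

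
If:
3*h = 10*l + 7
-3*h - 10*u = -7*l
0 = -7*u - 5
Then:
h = 157/63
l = 1/21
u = -5/7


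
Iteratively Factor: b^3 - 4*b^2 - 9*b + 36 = (b - 3)*(b^2 - b - 12) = (b - 4)*(b - 3)*(b + 3)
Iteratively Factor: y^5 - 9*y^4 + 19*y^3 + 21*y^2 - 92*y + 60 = (y - 1)*(y^4 - 8*y^3 + 11*y^2 + 32*y - 60) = (y - 3)*(y - 1)*(y^3 - 5*y^2 - 4*y + 20) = (y - 5)*(y - 3)*(y - 1)*(y^2 - 4) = (y - 5)*(y - 3)*(y - 2)*(y - 1)*(y + 2)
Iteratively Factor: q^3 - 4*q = (q + 2)*(q^2 - 2*q) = (q - 2)*(q + 2)*(q)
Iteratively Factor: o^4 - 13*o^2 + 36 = (o + 2)*(o^3 - 2*o^2 - 9*o + 18) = (o - 3)*(o + 2)*(o^2 + o - 6) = (o - 3)*(o + 2)*(o + 3)*(o - 2)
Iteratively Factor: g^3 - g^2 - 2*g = (g)*(g^2 - g - 2) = g*(g + 1)*(g - 2)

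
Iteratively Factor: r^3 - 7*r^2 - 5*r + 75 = (r - 5)*(r^2 - 2*r - 15) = (r - 5)*(r + 3)*(r - 5)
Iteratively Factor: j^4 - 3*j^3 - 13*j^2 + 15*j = (j - 1)*(j^3 - 2*j^2 - 15*j) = j*(j - 1)*(j^2 - 2*j - 15) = j*(j - 5)*(j - 1)*(j + 3)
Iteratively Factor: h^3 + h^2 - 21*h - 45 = (h - 5)*(h^2 + 6*h + 9) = (h - 5)*(h + 3)*(h + 3)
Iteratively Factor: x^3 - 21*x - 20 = (x + 1)*(x^2 - x - 20) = (x + 1)*(x + 4)*(x - 5)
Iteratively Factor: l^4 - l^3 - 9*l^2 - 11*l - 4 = (l - 4)*(l^3 + 3*l^2 + 3*l + 1) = (l - 4)*(l + 1)*(l^2 + 2*l + 1) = (l - 4)*(l + 1)^2*(l + 1)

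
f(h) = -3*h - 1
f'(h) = -3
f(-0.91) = 1.73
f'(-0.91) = -3.00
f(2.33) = -7.99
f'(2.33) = -3.00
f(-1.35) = 3.05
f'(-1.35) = -3.00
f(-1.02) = 2.06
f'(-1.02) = -3.00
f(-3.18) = 8.54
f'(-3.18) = -3.00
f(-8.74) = 25.22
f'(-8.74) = -3.00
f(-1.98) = 4.94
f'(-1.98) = -3.00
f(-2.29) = 5.87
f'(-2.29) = -3.00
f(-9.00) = 26.00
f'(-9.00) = -3.00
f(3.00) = -10.00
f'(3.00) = -3.00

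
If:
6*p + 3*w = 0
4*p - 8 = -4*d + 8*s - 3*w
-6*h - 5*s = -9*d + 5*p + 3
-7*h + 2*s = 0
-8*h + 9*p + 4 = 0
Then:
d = -790/703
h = -274/703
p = -556/703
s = -959/703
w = 1112/703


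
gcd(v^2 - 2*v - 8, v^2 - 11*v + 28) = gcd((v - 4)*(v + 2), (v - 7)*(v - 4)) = v - 4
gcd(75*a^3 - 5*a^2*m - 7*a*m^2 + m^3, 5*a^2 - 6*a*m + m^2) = 5*a - m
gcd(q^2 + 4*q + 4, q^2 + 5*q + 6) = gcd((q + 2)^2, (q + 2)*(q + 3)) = q + 2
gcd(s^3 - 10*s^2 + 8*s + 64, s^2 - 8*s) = s - 8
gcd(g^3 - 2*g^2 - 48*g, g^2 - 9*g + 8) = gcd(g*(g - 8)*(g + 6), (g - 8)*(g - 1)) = g - 8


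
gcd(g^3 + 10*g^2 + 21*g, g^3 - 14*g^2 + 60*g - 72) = 1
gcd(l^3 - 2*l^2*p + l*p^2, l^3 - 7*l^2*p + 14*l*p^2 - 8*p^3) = -l + p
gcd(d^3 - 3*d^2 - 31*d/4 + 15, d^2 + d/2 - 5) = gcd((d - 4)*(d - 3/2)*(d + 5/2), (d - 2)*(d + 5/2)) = d + 5/2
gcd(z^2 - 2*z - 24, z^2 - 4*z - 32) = z + 4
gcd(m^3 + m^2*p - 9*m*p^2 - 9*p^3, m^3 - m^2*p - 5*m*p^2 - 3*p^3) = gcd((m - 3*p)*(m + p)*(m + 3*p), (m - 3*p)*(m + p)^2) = -m^2 + 2*m*p + 3*p^2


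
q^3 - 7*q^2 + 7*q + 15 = (q - 5)*(q - 3)*(q + 1)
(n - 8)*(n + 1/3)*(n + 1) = n^3 - 20*n^2/3 - 31*n/3 - 8/3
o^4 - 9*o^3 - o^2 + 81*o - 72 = (o - 8)*(o - 3)*(o - 1)*(o + 3)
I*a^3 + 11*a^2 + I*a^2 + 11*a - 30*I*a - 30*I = (a - 6*I)*(a - 5*I)*(I*a + I)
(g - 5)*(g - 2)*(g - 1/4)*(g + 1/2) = g^4 - 27*g^3/4 + 65*g^2/8 + 27*g/8 - 5/4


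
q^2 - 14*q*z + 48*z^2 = (q - 8*z)*(q - 6*z)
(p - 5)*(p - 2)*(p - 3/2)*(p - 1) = p^4 - 19*p^3/2 + 29*p^2 - 71*p/2 + 15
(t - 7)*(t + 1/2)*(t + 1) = t^3 - 11*t^2/2 - 10*t - 7/2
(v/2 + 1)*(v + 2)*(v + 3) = v^3/2 + 7*v^2/2 + 8*v + 6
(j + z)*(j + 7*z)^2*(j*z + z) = j^4*z + 15*j^3*z^2 + j^3*z + 63*j^2*z^3 + 15*j^2*z^2 + 49*j*z^4 + 63*j*z^3 + 49*z^4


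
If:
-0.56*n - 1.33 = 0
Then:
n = -2.38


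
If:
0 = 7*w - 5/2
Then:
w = 5/14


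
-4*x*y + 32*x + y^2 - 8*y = (-4*x + y)*(y - 8)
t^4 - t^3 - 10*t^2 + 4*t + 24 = (t - 3)*(t - 2)*(t + 2)^2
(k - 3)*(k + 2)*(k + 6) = k^3 + 5*k^2 - 12*k - 36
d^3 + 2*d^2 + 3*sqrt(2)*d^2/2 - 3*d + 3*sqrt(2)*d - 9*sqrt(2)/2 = (d - 1)*(d + 3)*(d + 3*sqrt(2)/2)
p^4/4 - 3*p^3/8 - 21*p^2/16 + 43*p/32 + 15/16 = (p/4 + 1/2)*(p - 5/2)*(p - 3/2)*(p + 1/2)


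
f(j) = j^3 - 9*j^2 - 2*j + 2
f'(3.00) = -29.00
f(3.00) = -58.00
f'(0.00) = -2.00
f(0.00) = 2.00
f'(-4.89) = 157.76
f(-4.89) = -320.36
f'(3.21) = -28.87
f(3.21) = -64.08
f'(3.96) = -26.24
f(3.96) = -84.96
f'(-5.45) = 185.21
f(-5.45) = -416.30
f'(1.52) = -22.43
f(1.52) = -18.32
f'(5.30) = -13.13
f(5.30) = -112.53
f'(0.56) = -11.14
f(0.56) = -1.77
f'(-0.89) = 16.40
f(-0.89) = -4.05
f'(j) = 3*j^2 - 18*j - 2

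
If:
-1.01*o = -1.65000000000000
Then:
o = 1.63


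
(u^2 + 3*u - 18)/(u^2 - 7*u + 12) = (u + 6)/(u - 4)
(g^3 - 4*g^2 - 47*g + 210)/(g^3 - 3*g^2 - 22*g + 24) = (g^2 + 2*g - 35)/(g^2 + 3*g - 4)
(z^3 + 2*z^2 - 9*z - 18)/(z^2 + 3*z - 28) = (z^3 + 2*z^2 - 9*z - 18)/(z^2 + 3*z - 28)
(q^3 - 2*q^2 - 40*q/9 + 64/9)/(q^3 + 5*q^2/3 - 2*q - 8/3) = (q - 8/3)/(q + 1)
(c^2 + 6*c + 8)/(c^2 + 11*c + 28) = (c + 2)/(c + 7)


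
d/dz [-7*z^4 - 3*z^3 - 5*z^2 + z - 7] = -28*z^3 - 9*z^2 - 10*z + 1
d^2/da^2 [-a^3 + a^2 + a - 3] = 2 - 6*a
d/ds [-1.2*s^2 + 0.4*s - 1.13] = 0.4 - 2.4*s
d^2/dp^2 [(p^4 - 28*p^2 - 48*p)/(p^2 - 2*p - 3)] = 2*(p^6 - 6*p^5 + 3*p^4 - 56*p^3 - 198*p^2 - 432*p + 36)/(p^6 - 6*p^5 + 3*p^4 + 28*p^3 - 9*p^2 - 54*p - 27)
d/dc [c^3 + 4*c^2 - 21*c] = 3*c^2 + 8*c - 21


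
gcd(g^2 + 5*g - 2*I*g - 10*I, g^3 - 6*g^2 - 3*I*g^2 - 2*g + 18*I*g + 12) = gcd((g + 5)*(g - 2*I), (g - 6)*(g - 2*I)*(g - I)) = g - 2*I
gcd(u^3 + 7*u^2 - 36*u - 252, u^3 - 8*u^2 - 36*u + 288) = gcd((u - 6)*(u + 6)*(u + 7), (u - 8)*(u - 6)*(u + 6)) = u^2 - 36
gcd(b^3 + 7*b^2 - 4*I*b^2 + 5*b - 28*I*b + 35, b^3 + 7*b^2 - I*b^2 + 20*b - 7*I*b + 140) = b^2 + b*(7 - 5*I) - 35*I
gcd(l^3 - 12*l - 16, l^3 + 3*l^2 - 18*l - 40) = l^2 - 2*l - 8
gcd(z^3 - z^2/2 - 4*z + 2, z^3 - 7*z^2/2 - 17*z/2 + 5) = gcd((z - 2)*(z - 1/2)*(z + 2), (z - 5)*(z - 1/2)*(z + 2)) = z^2 + 3*z/2 - 1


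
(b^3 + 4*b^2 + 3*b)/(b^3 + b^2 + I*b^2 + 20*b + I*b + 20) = b*(b + 3)/(b^2 + I*b + 20)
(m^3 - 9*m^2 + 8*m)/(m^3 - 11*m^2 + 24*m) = (m - 1)/(m - 3)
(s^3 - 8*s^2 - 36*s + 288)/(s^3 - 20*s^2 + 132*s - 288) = (s + 6)/(s - 6)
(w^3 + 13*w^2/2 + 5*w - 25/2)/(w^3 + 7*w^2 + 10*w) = (2*w^2 + 3*w - 5)/(2*w*(w + 2))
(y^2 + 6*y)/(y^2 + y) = (y + 6)/(y + 1)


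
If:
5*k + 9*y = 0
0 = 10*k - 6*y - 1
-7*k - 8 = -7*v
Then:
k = 3/40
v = 341/280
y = -1/24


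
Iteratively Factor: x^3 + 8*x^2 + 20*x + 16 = (x + 2)*(x^2 + 6*x + 8) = (x + 2)^2*(x + 4)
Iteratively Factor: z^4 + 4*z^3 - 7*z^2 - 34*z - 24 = (z + 1)*(z^3 + 3*z^2 - 10*z - 24) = (z + 1)*(z + 2)*(z^2 + z - 12) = (z + 1)*(z + 2)*(z + 4)*(z - 3)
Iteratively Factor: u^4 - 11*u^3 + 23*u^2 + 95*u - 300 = (u - 5)*(u^3 - 6*u^2 - 7*u + 60) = (u - 5)*(u + 3)*(u^2 - 9*u + 20) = (u - 5)^2*(u + 3)*(u - 4)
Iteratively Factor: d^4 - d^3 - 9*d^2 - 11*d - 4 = (d + 1)*(d^3 - 2*d^2 - 7*d - 4) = (d - 4)*(d + 1)*(d^2 + 2*d + 1) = (d - 4)*(d + 1)^2*(d + 1)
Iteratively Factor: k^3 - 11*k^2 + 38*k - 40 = (k - 5)*(k^2 - 6*k + 8) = (k - 5)*(k - 4)*(k - 2)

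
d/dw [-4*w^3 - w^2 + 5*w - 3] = -12*w^2 - 2*w + 5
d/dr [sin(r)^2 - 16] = sin(2*r)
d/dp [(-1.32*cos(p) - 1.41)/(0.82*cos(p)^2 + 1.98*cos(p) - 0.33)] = (1.0824*sin(p)^2 - 2.3124*cos(p) - 4.3098)*sin(p)/(0.82*cos(p)^2 + 1.98*cos(p) - 0.33)^2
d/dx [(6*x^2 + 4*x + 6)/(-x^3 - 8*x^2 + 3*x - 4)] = 2*(3*x^4 + 4*x^3 + 34*x^2 + 24*x - 17)/(x^6 + 16*x^5 + 58*x^4 - 40*x^3 + 73*x^2 - 24*x + 16)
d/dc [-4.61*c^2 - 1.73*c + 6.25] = -9.22*c - 1.73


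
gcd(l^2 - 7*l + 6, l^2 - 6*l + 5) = l - 1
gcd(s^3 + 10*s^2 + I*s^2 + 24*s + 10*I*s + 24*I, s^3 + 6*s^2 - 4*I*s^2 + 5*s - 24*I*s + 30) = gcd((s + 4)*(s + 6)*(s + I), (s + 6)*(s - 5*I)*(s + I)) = s^2 + s*(6 + I) + 6*I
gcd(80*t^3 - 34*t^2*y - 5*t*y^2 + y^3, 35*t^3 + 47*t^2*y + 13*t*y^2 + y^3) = 5*t + y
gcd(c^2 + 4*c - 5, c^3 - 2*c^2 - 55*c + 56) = c - 1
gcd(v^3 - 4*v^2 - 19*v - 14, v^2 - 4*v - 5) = v + 1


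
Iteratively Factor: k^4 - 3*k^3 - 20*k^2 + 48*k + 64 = (k - 4)*(k^3 + k^2 - 16*k - 16) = (k - 4)*(k + 1)*(k^2 - 16) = (k - 4)^2*(k + 1)*(k + 4)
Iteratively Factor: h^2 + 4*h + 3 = (h + 3)*(h + 1)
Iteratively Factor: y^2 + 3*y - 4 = (y + 4)*(y - 1)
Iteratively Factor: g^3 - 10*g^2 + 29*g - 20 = (g - 5)*(g^2 - 5*g + 4) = (g - 5)*(g - 1)*(g - 4)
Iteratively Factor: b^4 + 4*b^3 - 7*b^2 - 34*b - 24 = (b - 3)*(b^3 + 7*b^2 + 14*b + 8) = (b - 3)*(b + 1)*(b^2 + 6*b + 8) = (b - 3)*(b + 1)*(b + 4)*(b + 2)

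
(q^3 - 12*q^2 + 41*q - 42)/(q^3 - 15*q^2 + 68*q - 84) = (q - 3)/(q - 6)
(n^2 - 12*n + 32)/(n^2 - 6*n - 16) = (n - 4)/(n + 2)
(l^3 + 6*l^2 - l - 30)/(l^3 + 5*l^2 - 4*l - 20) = (l + 3)/(l + 2)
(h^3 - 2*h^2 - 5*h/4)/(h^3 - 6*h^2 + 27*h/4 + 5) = h/(h - 4)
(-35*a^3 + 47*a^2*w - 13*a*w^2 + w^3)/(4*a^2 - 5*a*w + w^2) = (35*a^2 - 12*a*w + w^2)/(-4*a + w)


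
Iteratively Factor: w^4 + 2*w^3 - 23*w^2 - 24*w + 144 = (w - 3)*(w^3 + 5*w^2 - 8*w - 48) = (w - 3)^2*(w^2 + 8*w + 16) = (w - 3)^2*(w + 4)*(w + 4)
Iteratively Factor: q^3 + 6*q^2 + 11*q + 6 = (q + 2)*(q^2 + 4*q + 3) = (q + 2)*(q + 3)*(q + 1)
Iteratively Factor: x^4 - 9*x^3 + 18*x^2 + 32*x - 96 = (x - 4)*(x^3 - 5*x^2 - 2*x + 24) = (x - 4)*(x - 3)*(x^2 - 2*x - 8) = (x - 4)^2*(x - 3)*(x + 2)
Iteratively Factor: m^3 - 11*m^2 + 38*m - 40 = (m - 2)*(m^2 - 9*m + 20) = (m - 4)*(m - 2)*(m - 5)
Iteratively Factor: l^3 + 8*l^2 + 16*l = (l + 4)*(l^2 + 4*l) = l*(l + 4)*(l + 4)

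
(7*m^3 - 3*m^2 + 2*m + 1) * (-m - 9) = -7*m^4 - 60*m^3 + 25*m^2 - 19*m - 9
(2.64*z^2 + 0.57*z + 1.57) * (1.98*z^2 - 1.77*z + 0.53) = 5.2272*z^4 - 3.5442*z^3 + 3.4989*z^2 - 2.4768*z + 0.8321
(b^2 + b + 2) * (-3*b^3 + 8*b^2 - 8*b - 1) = -3*b^5 + 5*b^4 - 6*b^3 + 7*b^2 - 17*b - 2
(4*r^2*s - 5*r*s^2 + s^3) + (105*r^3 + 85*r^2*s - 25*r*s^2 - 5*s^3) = 105*r^3 + 89*r^2*s - 30*r*s^2 - 4*s^3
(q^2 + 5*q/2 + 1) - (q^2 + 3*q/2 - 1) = q + 2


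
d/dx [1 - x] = -1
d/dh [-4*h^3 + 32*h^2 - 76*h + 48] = -12*h^2 + 64*h - 76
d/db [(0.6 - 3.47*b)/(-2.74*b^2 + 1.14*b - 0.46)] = (-9.5078*b^2 + 3.288*b + 0.9122)/(7.5076*b^4 - 6.2472*b^3 + 3.8204*b^2 - 1.0488*b + 0.2116)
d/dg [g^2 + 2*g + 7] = 2*g + 2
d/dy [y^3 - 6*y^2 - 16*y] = 3*y^2 - 12*y - 16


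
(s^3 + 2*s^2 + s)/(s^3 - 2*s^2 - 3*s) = (s + 1)/(s - 3)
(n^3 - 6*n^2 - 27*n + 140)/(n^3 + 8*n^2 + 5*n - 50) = (n^2 - 11*n + 28)/(n^2 + 3*n - 10)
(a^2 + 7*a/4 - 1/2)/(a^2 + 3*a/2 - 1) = (4*a - 1)/(2*(2*a - 1))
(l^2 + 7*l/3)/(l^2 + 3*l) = (l + 7/3)/(l + 3)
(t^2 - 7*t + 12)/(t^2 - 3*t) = (t - 4)/t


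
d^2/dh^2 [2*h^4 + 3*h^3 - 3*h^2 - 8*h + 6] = 24*h^2 + 18*h - 6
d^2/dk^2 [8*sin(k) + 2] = -8*sin(k)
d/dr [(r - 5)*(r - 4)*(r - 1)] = 3*r^2 - 20*r + 29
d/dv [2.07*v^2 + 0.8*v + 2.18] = 4.14*v + 0.8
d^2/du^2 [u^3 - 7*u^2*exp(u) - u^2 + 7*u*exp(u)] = -7*u^2*exp(u) - 21*u*exp(u) + 6*u - 2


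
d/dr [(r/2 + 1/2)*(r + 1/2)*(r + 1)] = (r + 1)*(3*r + 2)/2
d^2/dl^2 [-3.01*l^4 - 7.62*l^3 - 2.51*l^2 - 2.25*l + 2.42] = -36.12*l^2 - 45.72*l - 5.02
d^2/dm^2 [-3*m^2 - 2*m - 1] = -6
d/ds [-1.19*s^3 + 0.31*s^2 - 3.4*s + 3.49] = -3.57*s^2 + 0.62*s - 3.4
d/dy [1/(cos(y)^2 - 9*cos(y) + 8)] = (2*cos(y) - 9)*sin(y)/(cos(y)^2 - 9*cos(y) + 8)^2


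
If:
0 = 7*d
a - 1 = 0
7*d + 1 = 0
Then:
No Solution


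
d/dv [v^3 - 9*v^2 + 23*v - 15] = 3*v^2 - 18*v + 23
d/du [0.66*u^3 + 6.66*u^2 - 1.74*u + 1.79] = 1.98*u^2 + 13.32*u - 1.74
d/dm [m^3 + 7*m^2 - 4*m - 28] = 3*m^2 + 14*m - 4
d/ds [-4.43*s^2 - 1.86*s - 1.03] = -8.86*s - 1.86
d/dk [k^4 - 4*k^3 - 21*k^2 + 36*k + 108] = 4*k^3 - 12*k^2 - 42*k + 36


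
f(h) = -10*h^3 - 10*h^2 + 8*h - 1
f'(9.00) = -2602.00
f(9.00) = -8029.00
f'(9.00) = -2602.00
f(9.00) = -8029.00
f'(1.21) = -60.12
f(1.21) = -23.68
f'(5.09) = -871.04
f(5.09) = -1538.08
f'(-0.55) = 9.92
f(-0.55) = -6.76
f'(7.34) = -1755.07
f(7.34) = -4435.51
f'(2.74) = -272.03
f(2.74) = -259.86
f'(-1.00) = -2.00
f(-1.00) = -9.00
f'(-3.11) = -219.96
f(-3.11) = 178.20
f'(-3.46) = -281.95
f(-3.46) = 265.82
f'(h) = -30*h^2 - 20*h + 8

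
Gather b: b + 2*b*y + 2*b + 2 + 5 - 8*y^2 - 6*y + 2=b*(2*y + 3) - 8*y^2 - 6*y + 9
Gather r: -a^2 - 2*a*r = -a^2 - 2*a*r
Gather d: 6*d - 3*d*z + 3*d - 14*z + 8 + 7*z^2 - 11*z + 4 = d*(9 - 3*z) + 7*z^2 - 25*z + 12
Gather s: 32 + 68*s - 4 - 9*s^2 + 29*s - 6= -9*s^2 + 97*s + 22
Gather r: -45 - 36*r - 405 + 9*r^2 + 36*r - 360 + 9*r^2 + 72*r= 18*r^2 + 72*r - 810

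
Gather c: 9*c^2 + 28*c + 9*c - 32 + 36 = 9*c^2 + 37*c + 4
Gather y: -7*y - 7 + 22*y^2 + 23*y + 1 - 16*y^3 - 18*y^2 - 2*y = -16*y^3 + 4*y^2 + 14*y - 6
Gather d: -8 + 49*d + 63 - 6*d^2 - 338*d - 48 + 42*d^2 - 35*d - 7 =36*d^2 - 324*d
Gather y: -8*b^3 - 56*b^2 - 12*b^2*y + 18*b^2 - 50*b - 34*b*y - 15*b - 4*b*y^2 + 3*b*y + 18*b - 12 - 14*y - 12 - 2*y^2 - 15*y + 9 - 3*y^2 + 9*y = -8*b^3 - 38*b^2 - 47*b + y^2*(-4*b - 5) + y*(-12*b^2 - 31*b - 20) - 15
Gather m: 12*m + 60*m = 72*m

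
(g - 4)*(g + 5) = g^2 + g - 20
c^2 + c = c*(c + 1)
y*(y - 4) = y^2 - 4*y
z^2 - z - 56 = (z - 8)*(z + 7)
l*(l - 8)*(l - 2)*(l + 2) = l^4 - 8*l^3 - 4*l^2 + 32*l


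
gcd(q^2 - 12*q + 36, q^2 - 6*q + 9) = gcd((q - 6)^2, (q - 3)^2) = 1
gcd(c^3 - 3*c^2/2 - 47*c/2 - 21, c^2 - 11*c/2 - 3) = c - 6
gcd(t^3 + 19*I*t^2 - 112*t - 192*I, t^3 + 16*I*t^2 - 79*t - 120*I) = t^2 + 11*I*t - 24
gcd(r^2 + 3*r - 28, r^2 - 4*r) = r - 4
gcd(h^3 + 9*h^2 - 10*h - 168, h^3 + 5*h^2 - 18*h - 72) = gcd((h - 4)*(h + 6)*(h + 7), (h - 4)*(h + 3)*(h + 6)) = h^2 + 2*h - 24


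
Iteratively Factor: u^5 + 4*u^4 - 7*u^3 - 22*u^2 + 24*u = (u + 3)*(u^4 + u^3 - 10*u^2 + 8*u) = u*(u + 3)*(u^3 + u^2 - 10*u + 8) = u*(u + 3)*(u + 4)*(u^2 - 3*u + 2) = u*(u - 1)*(u + 3)*(u + 4)*(u - 2)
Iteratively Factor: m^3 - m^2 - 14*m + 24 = (m - 3)*(m^2 + 2*m - 8) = (m - 3)*(m - 2)*(m + 4)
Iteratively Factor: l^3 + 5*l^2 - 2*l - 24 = (l + 3)*(l^2 + 2*l - 8) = (l + 3)*(l + 4)*(l - 2)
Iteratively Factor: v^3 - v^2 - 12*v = (v + 3)*(v^2 - 4*v) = v*(v + 3)*(v - 4)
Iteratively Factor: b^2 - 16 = (b - 4)*(b + 4)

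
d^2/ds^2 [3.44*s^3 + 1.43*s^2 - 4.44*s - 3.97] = 20.64*s + 2.86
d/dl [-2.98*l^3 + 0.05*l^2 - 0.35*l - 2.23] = -8.94*l^2 + 0.1*l - 0.35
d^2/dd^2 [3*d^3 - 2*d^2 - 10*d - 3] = 18*d - 4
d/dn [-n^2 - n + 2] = -2*n - 1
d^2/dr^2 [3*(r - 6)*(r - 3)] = 6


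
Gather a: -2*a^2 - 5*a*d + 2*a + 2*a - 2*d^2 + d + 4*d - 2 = -2*a^2 + a*(4 - 5*d) - 2*d^2 + 5*d - 2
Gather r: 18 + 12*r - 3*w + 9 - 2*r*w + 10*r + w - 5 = r*(22 - 2*w) - 2*w + 22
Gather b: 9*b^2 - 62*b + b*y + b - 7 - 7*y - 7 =9*b^2 + b*(y - 61) - 7*y - 14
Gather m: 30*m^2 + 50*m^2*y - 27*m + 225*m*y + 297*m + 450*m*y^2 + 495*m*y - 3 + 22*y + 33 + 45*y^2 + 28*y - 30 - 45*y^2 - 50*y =m^2*(50*y + 30) + m*(450*y^2 + 720*y + 270)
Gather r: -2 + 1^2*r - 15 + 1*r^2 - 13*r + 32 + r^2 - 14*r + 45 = 2*r^2 - 26*r + 60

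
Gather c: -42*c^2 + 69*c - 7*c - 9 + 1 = -42*c^2 + 62*c - 8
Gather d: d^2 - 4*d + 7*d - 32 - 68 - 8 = d^2 + 3*d - 108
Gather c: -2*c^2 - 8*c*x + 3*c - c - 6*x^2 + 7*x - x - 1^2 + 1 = -2*c^2 + c*(2 - 8*x) - 6*x^2 + 6*x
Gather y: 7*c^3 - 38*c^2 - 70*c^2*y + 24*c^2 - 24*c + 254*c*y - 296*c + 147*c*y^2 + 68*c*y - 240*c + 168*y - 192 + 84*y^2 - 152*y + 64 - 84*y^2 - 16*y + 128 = 7*c^3 - 14*c^2 + 147*c*y^2 - 560*c + y*(-70*c^2 + 322*c)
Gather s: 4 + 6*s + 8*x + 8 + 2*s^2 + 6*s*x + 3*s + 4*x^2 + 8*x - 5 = 2*s^2 + s*(6*x + 9) + 4*x^2 + 16*x + 7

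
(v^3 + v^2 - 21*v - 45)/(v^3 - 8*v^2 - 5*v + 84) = (v^2 - 2*v - 15)/(v^2 - 11*v + 28)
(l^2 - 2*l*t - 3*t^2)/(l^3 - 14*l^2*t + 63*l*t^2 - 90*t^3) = (l + t)/(l^2 - 11*l*t + 30*t^2)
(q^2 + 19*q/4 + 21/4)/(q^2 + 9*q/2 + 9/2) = (4*q + 7)/(2*(2*q + 3))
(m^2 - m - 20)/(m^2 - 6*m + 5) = (m + 4)/(m - 1)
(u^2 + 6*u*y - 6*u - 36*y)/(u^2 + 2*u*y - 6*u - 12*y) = (u + 6*y)/(u + 2*y)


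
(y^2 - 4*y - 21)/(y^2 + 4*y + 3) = (y - 7)/(y + 1)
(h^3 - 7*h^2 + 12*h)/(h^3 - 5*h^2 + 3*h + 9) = h*(h - 4)/(h^2 - 2*h - 3)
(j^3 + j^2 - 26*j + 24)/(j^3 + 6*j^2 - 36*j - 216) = (j^2 - 5*j + 4)/(j^2 - 36)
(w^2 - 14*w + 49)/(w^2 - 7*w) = (w - 7)/w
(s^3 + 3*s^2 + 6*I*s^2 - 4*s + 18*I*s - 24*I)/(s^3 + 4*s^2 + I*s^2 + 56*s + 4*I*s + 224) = (s^2 + s*(-1 + 6*I) - 6*I)/(s^2 + I*s + 56)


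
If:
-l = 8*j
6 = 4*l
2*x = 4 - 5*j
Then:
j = -3/16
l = 3/2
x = 79/32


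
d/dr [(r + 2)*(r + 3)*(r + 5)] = 3*r^2 + 20*r + 31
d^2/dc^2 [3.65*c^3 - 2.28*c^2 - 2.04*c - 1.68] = 21.9*c - 4.56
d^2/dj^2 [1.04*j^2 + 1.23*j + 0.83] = 2.08000000000000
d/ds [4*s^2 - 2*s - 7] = 8*s - 2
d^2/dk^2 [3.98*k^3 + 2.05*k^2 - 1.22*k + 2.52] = 23.88*k + 4.1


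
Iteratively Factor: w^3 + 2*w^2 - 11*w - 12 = (w + 4)*(w^2 - 2*w - 3) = (w - 3)*(w + 4)*(w + 1)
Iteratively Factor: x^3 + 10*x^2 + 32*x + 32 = (x + 4)*(x^2 + 6*x + 8) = (x + 4)^2*(x + 2)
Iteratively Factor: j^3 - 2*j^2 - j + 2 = (j + 1)*(j^2 - 3*j + 2) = (j - 1)*(j + 1)*(j - 2)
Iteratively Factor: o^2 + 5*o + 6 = (o + 2)*(o + 3)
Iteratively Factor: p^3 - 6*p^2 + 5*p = (p)*(p^2 - 6*p + 5) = p*(p - 5)*(p - 1)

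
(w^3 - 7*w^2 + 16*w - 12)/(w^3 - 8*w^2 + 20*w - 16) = (w - 3)/(w - 4)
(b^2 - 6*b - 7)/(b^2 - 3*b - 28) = (b + 1)/(b + 4)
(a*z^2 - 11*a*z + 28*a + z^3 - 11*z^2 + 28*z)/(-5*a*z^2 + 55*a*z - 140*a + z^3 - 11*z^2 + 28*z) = (a + z)/(-5*a + z)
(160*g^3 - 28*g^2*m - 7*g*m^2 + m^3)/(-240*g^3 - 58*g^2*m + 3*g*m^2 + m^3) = (-4*g + m)/(6*g + m)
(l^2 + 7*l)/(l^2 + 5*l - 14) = l/(l - 2)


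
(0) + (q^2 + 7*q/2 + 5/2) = q^2 + 7*q/2 + 5/2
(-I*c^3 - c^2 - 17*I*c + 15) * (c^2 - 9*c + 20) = -I*c^5 - c^4 + 9*I*c^4 + 9*c^3 - 37*I*c^3 - 5*c^2 + 153*I*c^2 - 135*c - 340*I*c + 300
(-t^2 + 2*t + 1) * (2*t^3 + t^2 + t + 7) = -2*t^5 + 3*t^4 + 3*t^3 - 4*t^2 + 15*t + 7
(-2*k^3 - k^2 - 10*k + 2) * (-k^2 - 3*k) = 2*k^5 + 7*k^4 + 13*k^3 + 28*k^2 - 6*k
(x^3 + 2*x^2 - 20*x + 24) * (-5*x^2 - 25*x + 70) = -5*x^5 - 35*x^4 + 120*x^3 + 520*x^2 - 2000*x + 1680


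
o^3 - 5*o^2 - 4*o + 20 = (o - 5)*(o - 2)*(o + 2)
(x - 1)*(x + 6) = x^2 + 5*x - 6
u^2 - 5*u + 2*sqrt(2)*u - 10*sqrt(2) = (u - 5)*(u + 2*sqrt(2))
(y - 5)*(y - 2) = y^2 - 7*y + 10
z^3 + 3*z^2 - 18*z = z*(z - 3)*(z + 6)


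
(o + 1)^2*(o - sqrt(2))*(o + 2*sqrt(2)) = o^4 + sqrt(2)*o^3 + 2*o^3 - 3*o^2 + 2*sqrt(2)*o^2 - 8*o + sqrt(2)*o - 4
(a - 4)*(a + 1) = a^2 - 3*a - 4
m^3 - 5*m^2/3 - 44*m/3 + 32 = (m - 3)*(m - 8/3)*(m + 4)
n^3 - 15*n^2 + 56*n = n*(n - 8)*(n - 7)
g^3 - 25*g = g*(g - 5)*(g + 5)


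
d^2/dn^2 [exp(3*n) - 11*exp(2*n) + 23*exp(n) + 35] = (9*exp(2*n) - 44*exp(n) + 23)*exp(n)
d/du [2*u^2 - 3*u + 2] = 4*u - 3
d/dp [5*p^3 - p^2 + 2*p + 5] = 15*p^2 - 2*p + 2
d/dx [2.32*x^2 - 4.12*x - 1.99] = 4.64*x - 4.12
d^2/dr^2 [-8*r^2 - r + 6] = -16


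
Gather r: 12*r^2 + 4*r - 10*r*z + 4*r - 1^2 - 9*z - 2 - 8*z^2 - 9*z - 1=12*r^2 + r*(8 - 10*z) - 8*z^2 - 18*z - 4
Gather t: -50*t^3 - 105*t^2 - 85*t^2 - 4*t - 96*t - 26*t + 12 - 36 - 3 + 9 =-50*t^3 - 190*t^2 - 126*t - 18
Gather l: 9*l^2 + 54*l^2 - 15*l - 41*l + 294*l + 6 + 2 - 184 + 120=63*l^2 + 238*l - 56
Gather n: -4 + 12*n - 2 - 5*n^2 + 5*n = -5*n^2 + 17*n - 6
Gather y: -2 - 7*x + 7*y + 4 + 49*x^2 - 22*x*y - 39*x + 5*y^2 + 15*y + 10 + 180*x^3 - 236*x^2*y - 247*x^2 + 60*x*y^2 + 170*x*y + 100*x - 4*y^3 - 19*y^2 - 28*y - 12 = 180*x^3 - 198*x^2 + 54*x - 4*y^3 + y^2*(60*x - 14) + y*(-236*x^2 + 148*x - 6)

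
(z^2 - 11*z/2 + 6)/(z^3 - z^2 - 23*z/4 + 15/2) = 2*(z - 4)/(2*z^2 + z - 10)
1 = 1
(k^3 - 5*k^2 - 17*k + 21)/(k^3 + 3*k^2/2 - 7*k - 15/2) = 2*(k^2 - 8*k + 7)/(2*k^2 - 3*k - 5)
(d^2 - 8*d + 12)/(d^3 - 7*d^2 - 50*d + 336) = (d - 2)/(d^2 - d - 56)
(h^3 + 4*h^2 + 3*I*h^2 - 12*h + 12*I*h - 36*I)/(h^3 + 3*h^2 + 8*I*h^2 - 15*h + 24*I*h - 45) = (h^2 + 4*h - 12)/(h^2 + h*(3 + 5*I) + 15*I)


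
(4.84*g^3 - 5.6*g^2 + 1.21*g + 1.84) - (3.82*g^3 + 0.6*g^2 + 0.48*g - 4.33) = 1.02*g^3 - 6.2*g^2 + 0.73*g + 6.17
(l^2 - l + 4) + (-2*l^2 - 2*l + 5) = -l^2 - 3*l + 9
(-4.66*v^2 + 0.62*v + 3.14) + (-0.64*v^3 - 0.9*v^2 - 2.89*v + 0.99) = -0.64*v^3 - 5.56*v^2 - 2.27*v + 4.13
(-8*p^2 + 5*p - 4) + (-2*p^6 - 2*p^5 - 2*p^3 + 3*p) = -2*p^6 - 2*p^5 - 2*p^3 - 8*p^2 + 8*p - 4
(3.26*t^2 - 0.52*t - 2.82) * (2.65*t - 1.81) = 8.639*t^3 - 7.2786*t^2 - 6.5318*t + 5.1042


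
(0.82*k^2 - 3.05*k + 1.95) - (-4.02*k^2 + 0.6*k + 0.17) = 4.84*k^2 - 3.65*k + 1.78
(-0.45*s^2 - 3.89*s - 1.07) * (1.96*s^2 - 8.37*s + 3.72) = -0.882*s^4 - 3.8579*s^3 + 28.7881*s^2 - 5.5149*s - 3.9804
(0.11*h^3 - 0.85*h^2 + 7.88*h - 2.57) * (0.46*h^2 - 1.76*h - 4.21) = 0.0506*h^5 - 0.5846*h^4 + 4.6577*h^3 - 11.4725*h^2 - 28.6516*h + 10.8197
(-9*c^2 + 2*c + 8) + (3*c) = -9*c^2 + 5*c + 8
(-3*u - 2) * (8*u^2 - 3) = -24*u^3 - 16*u^2 + 9*u + 6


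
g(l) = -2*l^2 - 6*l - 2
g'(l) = -4*l - 6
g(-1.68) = 2.44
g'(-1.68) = 0.72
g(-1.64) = 2.46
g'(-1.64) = 0.56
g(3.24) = -42.44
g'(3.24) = -18.96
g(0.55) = -5.90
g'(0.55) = -8.20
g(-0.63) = 0.99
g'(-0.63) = -3.48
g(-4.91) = -20.76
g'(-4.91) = 13.64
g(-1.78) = 2.34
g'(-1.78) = 1.12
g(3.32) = -43.96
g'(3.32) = -19.28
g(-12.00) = -218.00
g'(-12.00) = 42.00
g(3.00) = -38.00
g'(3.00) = -18.00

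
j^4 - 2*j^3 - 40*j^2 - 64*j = j*(j - 8)*(j + 2)*(j + 4)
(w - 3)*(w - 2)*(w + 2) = w^3 - 3*w^2 - 4*w + 12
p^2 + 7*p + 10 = (p + 2)*(p + 5)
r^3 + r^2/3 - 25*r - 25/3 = (r - 5)*(r + 1/3)*(r + 5)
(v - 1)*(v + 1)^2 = v^3 + v^2 - v - 1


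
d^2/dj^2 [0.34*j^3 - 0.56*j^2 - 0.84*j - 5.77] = 2.04*j - 1.12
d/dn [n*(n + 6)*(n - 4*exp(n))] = -4*n^2*exp(n) + 3*n^2 - 32*n*exp(n) + 12*n - 24*exp(n)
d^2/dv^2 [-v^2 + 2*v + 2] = -2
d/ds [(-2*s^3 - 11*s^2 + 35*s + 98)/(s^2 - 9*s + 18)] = 2*(-s^4 + 18*s^3 - 22*s^2 - 296*s + 756)/(s^4 - 18*s^3 + 117*s^2 - 324*s + 324)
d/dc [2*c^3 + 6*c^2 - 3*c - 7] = 6*c^2 + 12*c - 3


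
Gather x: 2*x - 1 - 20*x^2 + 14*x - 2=-20*x^2 + 16*x - 3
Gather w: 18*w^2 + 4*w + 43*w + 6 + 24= 18*w^2 + 47*w + 30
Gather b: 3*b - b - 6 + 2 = 2*b - 4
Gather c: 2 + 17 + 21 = 40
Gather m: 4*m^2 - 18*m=4*m^2 - 18*m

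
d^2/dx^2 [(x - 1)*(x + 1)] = 2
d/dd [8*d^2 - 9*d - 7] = 16*d - 9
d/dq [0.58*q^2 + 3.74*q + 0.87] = 1.16*q + 3.74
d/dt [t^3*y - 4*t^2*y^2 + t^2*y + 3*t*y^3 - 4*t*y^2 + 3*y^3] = y*(3*t^2 - 8*t*y + 2*t + 3*y^2 - 4*y)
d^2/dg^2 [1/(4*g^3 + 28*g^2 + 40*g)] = (-g*(3*g + 7)*(g^2 + 7*g + 10) + (3*g^2 + 14*g + 10)^2)/(2*g^3*(g^2 + 7*g + 10)^3)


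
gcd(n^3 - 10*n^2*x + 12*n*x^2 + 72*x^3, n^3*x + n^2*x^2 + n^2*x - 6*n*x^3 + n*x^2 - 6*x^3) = 1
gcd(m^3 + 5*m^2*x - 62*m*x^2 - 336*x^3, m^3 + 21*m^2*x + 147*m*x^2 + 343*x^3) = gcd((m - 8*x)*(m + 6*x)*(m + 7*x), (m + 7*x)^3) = m + 7*x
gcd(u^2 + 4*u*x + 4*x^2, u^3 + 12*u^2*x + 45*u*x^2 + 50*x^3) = u + 2*x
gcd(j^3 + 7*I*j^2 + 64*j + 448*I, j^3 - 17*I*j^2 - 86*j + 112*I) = j - 8*I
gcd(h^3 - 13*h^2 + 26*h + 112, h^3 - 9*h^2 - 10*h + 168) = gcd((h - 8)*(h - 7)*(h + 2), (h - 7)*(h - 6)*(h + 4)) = h - 7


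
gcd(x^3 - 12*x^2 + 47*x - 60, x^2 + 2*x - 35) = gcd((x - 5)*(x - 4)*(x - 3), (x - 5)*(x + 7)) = x - 5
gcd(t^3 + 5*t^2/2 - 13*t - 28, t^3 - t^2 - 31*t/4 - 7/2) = t^2 - 3*t/2 - 7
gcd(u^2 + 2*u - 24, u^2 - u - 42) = u + 6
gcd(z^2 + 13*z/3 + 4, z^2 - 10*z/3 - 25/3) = 1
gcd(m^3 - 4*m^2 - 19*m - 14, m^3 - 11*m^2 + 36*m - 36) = 1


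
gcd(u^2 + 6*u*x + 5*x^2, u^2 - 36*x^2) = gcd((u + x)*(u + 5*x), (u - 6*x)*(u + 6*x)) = 1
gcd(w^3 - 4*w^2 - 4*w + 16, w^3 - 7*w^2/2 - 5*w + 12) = w^2 - 2*w - 8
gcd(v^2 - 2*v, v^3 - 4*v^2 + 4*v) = v^2 - 2*v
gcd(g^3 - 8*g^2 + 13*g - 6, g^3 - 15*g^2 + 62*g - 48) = g^2 - 7*g + 6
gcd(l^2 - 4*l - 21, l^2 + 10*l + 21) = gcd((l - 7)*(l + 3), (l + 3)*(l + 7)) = l + 3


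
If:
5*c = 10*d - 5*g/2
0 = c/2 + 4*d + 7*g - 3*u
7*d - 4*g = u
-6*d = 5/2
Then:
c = -59/90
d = -5/12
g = -16/45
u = -269/180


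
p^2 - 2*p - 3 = (p - 3)*(p + 1)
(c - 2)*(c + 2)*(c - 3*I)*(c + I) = c^4 - 2*I*c^3 - c^2 + 8*I*c - 12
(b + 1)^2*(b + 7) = b^3 + 9*b^2 + 15*b + 7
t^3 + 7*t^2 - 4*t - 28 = (t - 2)*(t + 2)*(t + 7)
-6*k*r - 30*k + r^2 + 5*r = (-6*k + r)*(r + 5)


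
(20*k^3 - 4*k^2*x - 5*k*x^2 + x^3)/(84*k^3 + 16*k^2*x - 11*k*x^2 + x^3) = (10*k^2 - 7*k*x + x^2)/(42*k^2 - 13*k*x + x^2)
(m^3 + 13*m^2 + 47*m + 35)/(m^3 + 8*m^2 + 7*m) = (m + 5)/m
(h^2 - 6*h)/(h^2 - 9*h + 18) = h/(h - 3)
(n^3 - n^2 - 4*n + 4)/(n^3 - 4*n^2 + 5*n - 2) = (n + 2)/(n - 1)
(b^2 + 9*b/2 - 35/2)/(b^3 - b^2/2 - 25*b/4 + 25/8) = 4*(b + 7)/(4*b^2 + 8*b - 5)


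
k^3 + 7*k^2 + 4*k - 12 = (k - 1)*(k + 2)*(k + 6)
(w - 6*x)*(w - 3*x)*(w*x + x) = w^3*x - 9*w^2*x^2 + w^2*x + 18*w*x^3 - 9*w*x^2 + 18*x^3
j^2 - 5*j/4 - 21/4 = (j - 3)*(j + 7/4)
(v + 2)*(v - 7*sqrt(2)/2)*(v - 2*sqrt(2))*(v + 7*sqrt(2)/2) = v^4 - 2*sqrt(2)*v^3 + 2*v^3 - 49*v^2/2 - 4*sqrt(2)*v^2 - 49*v + 49*sqrt(2)*v + 98*sqrt(2)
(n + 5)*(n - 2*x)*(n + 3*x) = n^3 + n^2*x + 5*n^2 - 6*n*x^2 + 5*n*x - 30*x^2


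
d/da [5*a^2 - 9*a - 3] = 10*a - 9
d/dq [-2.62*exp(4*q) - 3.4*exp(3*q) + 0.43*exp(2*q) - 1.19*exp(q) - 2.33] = (-10.48*exp(3*q) - 10.2*exp(2*q) + 0.86*exp(q) - 1.19)*exp(q)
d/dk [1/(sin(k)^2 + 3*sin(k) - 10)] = -(2*sin(k) + 3)*cos(k)/(sin(k)^2 + 3*sin(k) - 10)^2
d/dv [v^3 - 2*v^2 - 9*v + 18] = 3*v^2 - 4*v - 9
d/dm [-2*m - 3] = -2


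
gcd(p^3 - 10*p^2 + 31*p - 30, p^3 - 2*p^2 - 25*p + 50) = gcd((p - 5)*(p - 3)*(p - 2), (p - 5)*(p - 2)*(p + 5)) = p^2 - 7*p + 10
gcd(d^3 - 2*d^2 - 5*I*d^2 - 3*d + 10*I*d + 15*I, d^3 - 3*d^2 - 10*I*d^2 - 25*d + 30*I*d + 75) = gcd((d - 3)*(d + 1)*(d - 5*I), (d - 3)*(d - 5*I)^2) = d^2 + d*(-3 - 5*I) + 15*I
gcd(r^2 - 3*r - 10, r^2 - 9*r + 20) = r - 5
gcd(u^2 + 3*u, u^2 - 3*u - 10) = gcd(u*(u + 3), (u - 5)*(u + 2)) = 1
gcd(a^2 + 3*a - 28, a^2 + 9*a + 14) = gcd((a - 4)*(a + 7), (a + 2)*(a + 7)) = a + 7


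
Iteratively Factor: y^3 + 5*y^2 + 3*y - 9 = (y + 3)*(y^2 + 2*y - 3) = (y + 3)^2*(y - 1)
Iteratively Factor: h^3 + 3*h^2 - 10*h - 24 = (h - 3)*(h^2 + 6*h + 8) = (h - 3)*(h + 4)*(h + 2)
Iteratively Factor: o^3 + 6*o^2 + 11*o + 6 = (o + 3)*(o^2 + 3*o + 2) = (o + 1)*(o + 3)*(o + 2)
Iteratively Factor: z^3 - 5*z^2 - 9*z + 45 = (z - 3)*(z^2 - 2*z - 15) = (z - 3)*(z + 3)*(z - 5)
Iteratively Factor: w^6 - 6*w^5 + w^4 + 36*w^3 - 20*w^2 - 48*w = (w + 1)*(w^5 - 7*w^4 + 8*w^3 + 28*w^2 - 48*w) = (w - 4)*(w + 1)*(w^4 - 3*w^3 - 4*w^2 + 12*w) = (w - 4)*(w - 2)*(w + 1)*(w^3 - w^2 - 6*w) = w*(w - 4)*(w - 2)*(w + 1)*(w^2 - w - 6) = w*(w - 4)*(w - 2)*(w + 1)*(w + 2)*(w - 3)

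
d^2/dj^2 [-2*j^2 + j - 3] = -4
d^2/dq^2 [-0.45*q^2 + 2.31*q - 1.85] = -0.900000000000000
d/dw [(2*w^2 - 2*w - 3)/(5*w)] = 2/5 + 3/(5*w^2)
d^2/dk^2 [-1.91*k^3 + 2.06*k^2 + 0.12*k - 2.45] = 4.12 - 11.46*k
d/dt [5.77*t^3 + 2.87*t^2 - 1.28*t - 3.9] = 17.31*t^2 + 5.74*t - 1.28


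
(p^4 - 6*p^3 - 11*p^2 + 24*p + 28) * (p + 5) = p^5 - p^4 - 41*p^3 - 31*p^2 + 148*p + 140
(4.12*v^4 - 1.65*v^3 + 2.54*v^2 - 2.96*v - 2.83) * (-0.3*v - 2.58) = -1.236*v^5 - 10.1346*v^4 + 3.495*v^3 - 5.6652*v^2 + 8.4858*v + 7.3014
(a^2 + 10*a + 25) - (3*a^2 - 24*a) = -2*a^2 + 34*a + 25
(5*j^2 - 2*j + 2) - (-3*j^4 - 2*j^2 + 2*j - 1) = 3*j^4 + 7*j^2 - 4*j + 3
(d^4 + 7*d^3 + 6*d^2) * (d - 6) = d^5 + d^4 - 36*d^3 - 36*d^2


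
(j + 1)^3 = j^3 + 3*j^2 + 3*j + 1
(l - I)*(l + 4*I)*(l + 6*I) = l^3 + 9*I*l^2 - 14*l + 24*I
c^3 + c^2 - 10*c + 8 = (c - 2)*(c - 1)*(c + 4)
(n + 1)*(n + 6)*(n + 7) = n^3 + 14*n^2 + 55*n + 42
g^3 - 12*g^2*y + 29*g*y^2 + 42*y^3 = (g - 7*y)*(g - 6*y)*(g + y)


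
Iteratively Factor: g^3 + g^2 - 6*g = (g)*(g^2 + g - 6) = g*(g + 3)*(g - 2)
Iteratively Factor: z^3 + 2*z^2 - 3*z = (z + 3)*(z^2 - z) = z*(z + 3)*(z - 1)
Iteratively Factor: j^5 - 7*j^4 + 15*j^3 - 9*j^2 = (j - 3)*(j^4 - 4*j^3 + 3*j^2) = j*(j - 3)*(j^3 - 4*j^2 + 3*j) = j*(j - 3)^2*(j^2 - j) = j^2*(j - 3)^2*(j - 1)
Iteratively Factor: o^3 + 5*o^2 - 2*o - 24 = (o + 4)*(o^2 + o - 6) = (o - 2)*(o + 4)*(o + 3)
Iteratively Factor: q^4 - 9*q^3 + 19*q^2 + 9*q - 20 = (q + 1)*(q^3 - 10*q^2 + 29*q - 20) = (q - 4)*(q + 1)*(q^2 - 6*q + 5) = (q - 4)*(q - 1)*(q + 1)*(q - 5)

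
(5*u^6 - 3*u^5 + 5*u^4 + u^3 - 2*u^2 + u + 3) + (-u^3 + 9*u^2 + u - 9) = 5*u^6 - 3*u^5 + 5*u^4 + 7*u^2 + 2*u - 6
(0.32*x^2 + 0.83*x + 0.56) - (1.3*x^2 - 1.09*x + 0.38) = -0.98*x^2 + 1.92*x + 0.18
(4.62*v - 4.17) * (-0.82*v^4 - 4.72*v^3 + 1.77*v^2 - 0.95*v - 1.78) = -3.7884*v^5 - 18.387*v^4 + 27.8598*v^3 - 11.7699*v^2 - 4.2621*v + 7.4226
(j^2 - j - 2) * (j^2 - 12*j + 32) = j^4 - 13*j^3 + 42*j^2 - 8*j - 64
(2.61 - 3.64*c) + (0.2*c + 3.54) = 6.15 - 3.44*c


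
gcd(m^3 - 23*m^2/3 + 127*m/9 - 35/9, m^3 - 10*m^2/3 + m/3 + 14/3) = m - 7/3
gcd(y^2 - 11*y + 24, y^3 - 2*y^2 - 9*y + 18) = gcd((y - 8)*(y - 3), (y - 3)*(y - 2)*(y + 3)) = y - 3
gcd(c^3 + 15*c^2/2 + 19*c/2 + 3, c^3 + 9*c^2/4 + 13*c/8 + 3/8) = c^2 + 3*c/2 + 1/2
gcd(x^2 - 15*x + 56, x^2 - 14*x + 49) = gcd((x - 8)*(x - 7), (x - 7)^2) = x - 7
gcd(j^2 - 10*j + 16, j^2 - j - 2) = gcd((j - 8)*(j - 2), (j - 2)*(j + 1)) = j - 2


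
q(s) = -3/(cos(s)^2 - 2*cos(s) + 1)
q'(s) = -3*(2*sin(s)*cos(s) - 2*sin(s))/(cos(s)^2 - 2*cos(s) + 1)^2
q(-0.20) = -7550.18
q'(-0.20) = -150500.00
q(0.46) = -277.65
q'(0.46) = 2371.60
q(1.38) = -4.57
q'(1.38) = 11.07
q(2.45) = -0.96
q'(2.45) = 0.69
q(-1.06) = -11.48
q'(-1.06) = -39.20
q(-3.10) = -0.75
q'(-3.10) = -0.03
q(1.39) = -4.46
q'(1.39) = 10.70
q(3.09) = -0.75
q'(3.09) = 0.04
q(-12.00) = -123.04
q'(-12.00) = 845.64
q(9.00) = -0.82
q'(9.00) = 0.35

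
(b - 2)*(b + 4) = b^2 + 2*b - 8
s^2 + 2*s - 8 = (s - 2)*(s + 4)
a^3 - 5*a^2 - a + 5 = (a - 5)*(a - 1)*(a + 1)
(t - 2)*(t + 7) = t^2 + 5*t - 14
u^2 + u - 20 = (u - 4)*(u + 5)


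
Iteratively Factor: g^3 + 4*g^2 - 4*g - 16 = (g + 2)*(g^2 + 2*g - 8) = (g - 2)*(g + 2)*(g + 4)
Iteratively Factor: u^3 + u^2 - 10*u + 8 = (u + 4)*(u^2 - 3*u + 2) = (u - 2)*(u + 4)*(u - 1)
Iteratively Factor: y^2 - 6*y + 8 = (y - 4)*(y - 2)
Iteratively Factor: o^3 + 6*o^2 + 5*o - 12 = (o + 4)*(o^2 + 2*o - 3) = (o - 1)*(o + 4)*(o + 3)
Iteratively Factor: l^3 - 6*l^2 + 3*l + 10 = (l + 1)*(l^2 - 7*l + 10) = (l - 2)*(l + 1)*(l - 5)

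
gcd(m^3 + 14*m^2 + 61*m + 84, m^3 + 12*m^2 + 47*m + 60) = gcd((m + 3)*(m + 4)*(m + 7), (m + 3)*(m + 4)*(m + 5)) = m^2 + 7*m + 12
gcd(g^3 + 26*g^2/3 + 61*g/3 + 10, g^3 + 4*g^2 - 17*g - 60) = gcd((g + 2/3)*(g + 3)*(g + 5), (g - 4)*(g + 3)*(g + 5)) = g^2 + 8*g + 15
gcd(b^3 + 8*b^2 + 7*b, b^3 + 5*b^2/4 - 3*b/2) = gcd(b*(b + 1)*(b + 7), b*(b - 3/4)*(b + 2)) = b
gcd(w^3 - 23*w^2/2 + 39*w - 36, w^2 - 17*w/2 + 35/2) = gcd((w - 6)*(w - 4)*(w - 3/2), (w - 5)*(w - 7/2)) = 1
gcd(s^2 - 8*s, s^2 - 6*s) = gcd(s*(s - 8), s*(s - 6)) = s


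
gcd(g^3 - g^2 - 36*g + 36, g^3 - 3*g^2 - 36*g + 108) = g^2 - 36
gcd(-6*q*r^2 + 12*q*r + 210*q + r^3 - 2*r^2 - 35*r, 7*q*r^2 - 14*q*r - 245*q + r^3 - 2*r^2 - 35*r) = r^2 - 2*r - 35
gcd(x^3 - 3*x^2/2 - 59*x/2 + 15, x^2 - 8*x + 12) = x - 6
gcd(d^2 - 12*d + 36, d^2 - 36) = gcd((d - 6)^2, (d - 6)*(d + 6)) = d - 6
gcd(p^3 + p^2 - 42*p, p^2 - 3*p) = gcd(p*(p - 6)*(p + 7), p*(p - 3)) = p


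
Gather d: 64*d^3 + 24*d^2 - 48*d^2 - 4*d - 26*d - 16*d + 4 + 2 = 64*d^3 - 24*d^2 - 46*d + 6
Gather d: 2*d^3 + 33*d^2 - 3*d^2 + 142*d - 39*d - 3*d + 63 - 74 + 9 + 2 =2*d^3 + 30*d^2 + 100*d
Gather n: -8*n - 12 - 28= -8*n - 40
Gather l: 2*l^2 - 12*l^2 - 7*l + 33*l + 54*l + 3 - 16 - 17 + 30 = -10*l^2 + 80*l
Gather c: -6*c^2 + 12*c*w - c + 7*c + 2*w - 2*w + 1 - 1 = -6*c^2 + c*(12*w + 6)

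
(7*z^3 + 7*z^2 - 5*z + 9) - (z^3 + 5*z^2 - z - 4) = 6*z^3 + 2*z^2 - 4*z + 13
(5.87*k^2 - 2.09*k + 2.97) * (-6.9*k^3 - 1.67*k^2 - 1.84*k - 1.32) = -40.503*k^5 + 4.6181*k^4 - 27.8035*k^3 - 8.8627*k^2 - 2.706*k - 3.9204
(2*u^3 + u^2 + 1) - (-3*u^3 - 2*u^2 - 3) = 5*u^3 + 3*u^2 + 4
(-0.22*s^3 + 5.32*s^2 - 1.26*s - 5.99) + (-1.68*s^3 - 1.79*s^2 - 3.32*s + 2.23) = -1.9*s^3 + 3.53*s^2 - 4.58*s - 3.76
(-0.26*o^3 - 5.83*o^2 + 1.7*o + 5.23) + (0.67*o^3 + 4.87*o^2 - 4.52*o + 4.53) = 0.41*o^3 - 0.96*o^2 - 2.82*o + 9.76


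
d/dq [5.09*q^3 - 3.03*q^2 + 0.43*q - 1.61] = 15.27*q^2 - 6.06*q + 0.43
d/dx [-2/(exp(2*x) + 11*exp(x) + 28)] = (4*exp(x) + 22)*exp(x)/(exp(2*x) + 11*exp(x) + 28)^2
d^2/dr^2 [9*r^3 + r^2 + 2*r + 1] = 54*r + 2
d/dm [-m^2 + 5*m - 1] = 5 - 2*m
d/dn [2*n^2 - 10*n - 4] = 4*n - 10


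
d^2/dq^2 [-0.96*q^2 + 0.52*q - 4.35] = -1.92000000000000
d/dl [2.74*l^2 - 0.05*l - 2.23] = 5.48*l - 0.05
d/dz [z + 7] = 1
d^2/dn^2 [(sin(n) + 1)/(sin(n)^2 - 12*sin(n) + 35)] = (-sin(n)^5 - 16*sin(n)^4 + 248*sin(n)^3 - 418*sin(n)^2 - 1927*sin(n) + 1058)/(sin(n)^2 - 12*sin(n) + 35)^3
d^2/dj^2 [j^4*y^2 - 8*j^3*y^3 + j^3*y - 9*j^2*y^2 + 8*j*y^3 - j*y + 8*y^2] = 6*y*(2*j^2*y - 8*j*y^2 + j - 3*y)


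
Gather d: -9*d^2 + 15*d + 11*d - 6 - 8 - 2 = -9*d^2 + 26*d - 16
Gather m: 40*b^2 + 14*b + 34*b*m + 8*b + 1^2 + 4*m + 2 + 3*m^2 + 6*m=40*b^2 + 22*b + 3*m^2 + m*(34*b + 10) + 3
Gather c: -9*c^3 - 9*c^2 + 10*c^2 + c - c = -9*c^3 + c^2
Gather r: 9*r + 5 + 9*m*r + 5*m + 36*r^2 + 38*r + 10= 5*m + 36*r^2 + r*(9*m + 47) + 15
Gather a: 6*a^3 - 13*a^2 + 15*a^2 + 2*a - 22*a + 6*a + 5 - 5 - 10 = 6*a^3 + 2*a^2 - 14*a - 10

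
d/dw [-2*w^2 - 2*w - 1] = -4*w - 2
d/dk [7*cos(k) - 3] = -7*sin(k)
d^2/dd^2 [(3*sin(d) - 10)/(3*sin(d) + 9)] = 19*(sin(d)^2 - 3*sin(d) - 2)/(3*(sin(d) + 3)^3)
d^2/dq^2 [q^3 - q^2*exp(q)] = -q^2*exp(q) - 4*q*exp(q) + 6*q - 2*exp(q)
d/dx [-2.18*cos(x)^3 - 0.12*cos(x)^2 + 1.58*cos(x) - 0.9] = (6.54*cos(x)^2 + 0.24*cos(x) - 1.58)*sin(x)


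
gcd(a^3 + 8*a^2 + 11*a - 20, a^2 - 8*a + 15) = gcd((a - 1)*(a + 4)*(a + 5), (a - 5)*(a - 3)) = 1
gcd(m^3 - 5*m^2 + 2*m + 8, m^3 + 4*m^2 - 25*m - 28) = m^2 - 3*m - 4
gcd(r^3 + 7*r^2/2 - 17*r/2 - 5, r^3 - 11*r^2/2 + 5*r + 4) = r^2 - 3*r/2 - 1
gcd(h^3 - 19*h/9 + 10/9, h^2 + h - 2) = h - 1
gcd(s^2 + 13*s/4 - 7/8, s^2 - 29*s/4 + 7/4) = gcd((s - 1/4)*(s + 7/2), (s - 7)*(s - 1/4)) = s - 1/4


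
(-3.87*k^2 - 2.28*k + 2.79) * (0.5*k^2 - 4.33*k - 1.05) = -1.935*k^4 + 15.6171*k^3 + 15.3309*k^2 - 9.6867*k - 2.9295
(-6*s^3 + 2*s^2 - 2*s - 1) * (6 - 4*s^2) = 24*s^5 - 8*s^4 - 28*s^3 + 16*s^2 - 12*s - 6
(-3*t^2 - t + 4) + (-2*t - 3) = -3*t^2 - 3*t + 1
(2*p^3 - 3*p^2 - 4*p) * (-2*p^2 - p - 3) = -4*p^5 + 4*p^4 + 5*p^3 + 13*p^2 + 12*p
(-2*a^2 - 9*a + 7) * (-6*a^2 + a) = 12*a^4 + 52*a^3 - 51*a^2 + 7*a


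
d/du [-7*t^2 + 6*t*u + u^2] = 6*t + 2*u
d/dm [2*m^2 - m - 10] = 4*m - 1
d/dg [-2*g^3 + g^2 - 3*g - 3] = -6*g^2 + 2*g - 3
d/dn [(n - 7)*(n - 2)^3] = (n - 2)^2*(4*n - 23)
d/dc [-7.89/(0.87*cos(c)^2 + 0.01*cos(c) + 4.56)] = -(13.7286*cos(c) + 0.0789)*sin(c)/(0.87*cos(c)^2 + 0.01*cos(c) + 4.56)^2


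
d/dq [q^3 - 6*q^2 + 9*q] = 3*q^2 - 12*q + 9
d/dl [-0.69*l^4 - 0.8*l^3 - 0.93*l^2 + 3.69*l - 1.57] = -2.76*l^3 - 2.4*l^2 - 1.86*l + 3.69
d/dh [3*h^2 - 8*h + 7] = 6*h - 8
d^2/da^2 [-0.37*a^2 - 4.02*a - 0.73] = -0.740000000000000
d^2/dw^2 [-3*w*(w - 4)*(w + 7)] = -18*w - 18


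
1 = 1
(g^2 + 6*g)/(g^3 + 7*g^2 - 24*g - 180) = g/(g^2 + g - 30)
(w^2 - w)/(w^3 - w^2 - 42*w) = (1 - w)/(-w^2 + w + 42)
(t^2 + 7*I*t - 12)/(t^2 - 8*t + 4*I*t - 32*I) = (t + 3*I)/(t - 8)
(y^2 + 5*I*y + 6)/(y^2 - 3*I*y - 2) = (y + 6*I)/(y - 2*I)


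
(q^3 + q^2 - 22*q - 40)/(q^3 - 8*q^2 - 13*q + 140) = (q + 2)/(q - 7)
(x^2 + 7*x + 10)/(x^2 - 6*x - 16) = (x + 5)/(x - 8)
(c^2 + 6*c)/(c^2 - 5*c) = (c + 6)/(c - 5)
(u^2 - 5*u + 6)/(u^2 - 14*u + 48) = (u^2 - 5*u + 6)/(u^2 - 14*u + 48)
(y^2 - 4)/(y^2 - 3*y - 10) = (y - 2)/(y - 5)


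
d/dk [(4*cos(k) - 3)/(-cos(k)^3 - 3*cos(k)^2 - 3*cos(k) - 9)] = (-8*cos(k)^3 - 3*cos(k)^2 + 18*cos(k) + 45)*sin(k)/((sin(k) - 2)^2*(sin(k) + 2)^2*(cos(k) + 3)^2)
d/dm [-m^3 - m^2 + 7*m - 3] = -3*m^2 - 2*m + 7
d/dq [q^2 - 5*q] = 2*q - 5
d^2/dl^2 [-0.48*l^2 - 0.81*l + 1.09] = -0.960000000000000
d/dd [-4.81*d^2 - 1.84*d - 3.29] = -9.62*d - 1.84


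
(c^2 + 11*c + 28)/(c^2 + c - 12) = (c + 7)/(c - 3)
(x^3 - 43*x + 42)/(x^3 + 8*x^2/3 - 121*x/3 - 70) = 3*(x - 1)/(3*x + 5)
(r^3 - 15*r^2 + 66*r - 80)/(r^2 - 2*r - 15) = (r^2 - 10*r + 16)/(r + 3)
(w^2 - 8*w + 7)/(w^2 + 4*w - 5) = (w - 7)/(w + 5)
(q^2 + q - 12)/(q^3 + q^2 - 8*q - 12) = (q + 4)/(q^2 + 4*q + 4)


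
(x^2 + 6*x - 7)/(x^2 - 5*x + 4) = (x + 7)/(x - 4)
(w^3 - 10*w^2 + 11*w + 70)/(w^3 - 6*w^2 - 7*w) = (w^2 - 3*w - 10)/(w*(w + 1))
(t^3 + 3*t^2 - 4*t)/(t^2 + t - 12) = t*(t - 1)/(t - 3)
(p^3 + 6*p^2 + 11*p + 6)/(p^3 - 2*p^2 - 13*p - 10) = (p + 3)/(p - 5)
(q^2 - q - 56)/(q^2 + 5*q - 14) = (q - 8)/(q - 2)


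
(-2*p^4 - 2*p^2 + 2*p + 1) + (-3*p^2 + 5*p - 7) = -2*p^4 - 5*p^2 + 7*p - 6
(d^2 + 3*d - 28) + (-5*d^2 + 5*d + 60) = -4*d^2 + 8*d + 32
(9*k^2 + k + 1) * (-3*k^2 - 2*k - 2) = -27*k^4 - 21*k^3 - 23*k^2 - 4*k - 2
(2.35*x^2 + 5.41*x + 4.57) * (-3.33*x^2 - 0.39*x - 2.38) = -7.8255*x^4 - 18.9318*x^3 - 22.921*x^2 - 14.6581*x - 10.8766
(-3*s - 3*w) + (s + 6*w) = -2*s + 3*w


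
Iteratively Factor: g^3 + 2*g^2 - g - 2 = (g + 1)*(g^2 + g - 2) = (g - 1)*(g + 1)*(g + 2)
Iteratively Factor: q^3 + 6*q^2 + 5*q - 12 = (q + 3)*(q^2 + 3*q - 4) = (q - 1)*(q + 3)*(q + 4)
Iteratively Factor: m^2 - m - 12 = (m + 3)*(m - 4)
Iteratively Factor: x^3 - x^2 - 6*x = (x + 2)*(x^2 - 3*x) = x*(x + 2)*(x - 3)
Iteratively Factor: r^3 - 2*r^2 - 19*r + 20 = (r - 5)*(r^2 + 3*r - 4) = (r - 5)*(r - 1)*(r + 4)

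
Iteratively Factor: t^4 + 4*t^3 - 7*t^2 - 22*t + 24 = (t + 4)*(t^3 - 7*t + 6) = (t - 2)*(t + 4)*(t^2 + 2*t - 3) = (t - 2)*(t + 3)*(t + 4)*(t - 1)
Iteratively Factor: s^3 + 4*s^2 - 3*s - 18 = (s + 3)*(s^2 + s - 6) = (s + 3)^2*(s - 2)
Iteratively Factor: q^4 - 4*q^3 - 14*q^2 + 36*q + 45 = (q - 3)*(q^3 - q^2 - 17*q - 15) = (q - 3)*(q + 1)*(q^2 - 2*q - 15) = (q - 3)*(q + 1)*(q + 3)*(q - 5)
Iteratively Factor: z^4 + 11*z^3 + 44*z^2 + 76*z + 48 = (z + 2)*(z^3 + 9*z^2 + 26*z + 24) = (z + 2)*(z + 3)*(z^2 + 6*z + 8) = (z + 2)*(z + 3)*(z + 4)*(z + 2)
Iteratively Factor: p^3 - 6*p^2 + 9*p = (p - 3)*(p^2 - 3*p) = p*(p - 3)*(p - 3)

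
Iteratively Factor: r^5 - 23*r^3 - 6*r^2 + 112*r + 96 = (r + 2)*(r^4 - 2*r^3 - 19*r^2 + 32*r + 48) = (r + 2)*(r + 4)*(r^3 - 6*r^2 + 5*r + 12) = (r + 1)*(r + 2)*(r + 4)*(r^2 - 7*r + 12) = (r - 4)*(r + 1)*(r + 2)*(r + 4)*(r - 3)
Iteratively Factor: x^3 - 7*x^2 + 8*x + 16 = (x - 4)*(x^2 - 3*x - 4) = (x - 4)*(x + 1)*(x - 4)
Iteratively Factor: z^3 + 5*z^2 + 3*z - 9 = (z + 3)*(z^2 + 2*z - 3) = (z - 1)*(z + 3)*(z + 3)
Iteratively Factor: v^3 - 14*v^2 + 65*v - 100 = (v - 4)*(v^2 - 10*v + 25) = (v - 5)*(v - 4)*(v - 5)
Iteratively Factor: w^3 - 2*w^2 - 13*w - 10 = (w - 5)*(w^2 + 3*w + 2) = (w - 5)*(w + 1)*(w + 2)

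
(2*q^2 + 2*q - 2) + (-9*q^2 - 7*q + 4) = -7*q^2 - 5*q + 2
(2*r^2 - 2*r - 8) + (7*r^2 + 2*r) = 9*r^2 - 8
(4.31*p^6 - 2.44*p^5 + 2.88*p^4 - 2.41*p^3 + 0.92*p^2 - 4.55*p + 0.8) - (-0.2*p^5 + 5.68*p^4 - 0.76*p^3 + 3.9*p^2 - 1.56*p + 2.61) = 4.31*p^6 - 2.24*p^5 - 2.8*p^4 - 1.65*p^3 - 2.98*p^2 - 2.99*p - 1.81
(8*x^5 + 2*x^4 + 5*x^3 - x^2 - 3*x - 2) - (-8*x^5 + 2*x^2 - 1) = 16*x^5 + 2*x^4 + 5*x^3 - 3*x^2 - 3*x - 1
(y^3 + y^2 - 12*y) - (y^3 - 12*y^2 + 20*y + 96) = 13*y^2 - 32*y - 96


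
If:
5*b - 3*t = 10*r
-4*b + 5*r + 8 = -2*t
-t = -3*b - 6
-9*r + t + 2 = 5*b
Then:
No Solution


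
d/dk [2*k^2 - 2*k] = 4*k - 2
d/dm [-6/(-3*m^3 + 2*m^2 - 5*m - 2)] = 6*(-9*m^2 + 4*m - 5)/(3*m^3 - 2*m^2 + 5*m + 2)^2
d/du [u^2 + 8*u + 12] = 2*u + 8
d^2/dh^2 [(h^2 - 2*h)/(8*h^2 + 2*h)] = -36/(64*h^3 + 48*h^2 + 12*h + 1)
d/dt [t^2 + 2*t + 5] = 2*t + 2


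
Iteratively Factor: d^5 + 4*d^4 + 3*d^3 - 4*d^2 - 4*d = (d + 2)*(d^4 + 2*d^3 - d^2 - 2*d) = (d + 2)^2*(d^3 - d) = (d - 1)*(d + 2)^2*(d^2 + d) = d*(d - 1)*(d + 2)^2*(d + 1)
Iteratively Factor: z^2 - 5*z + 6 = (z - 2)*(z - 3)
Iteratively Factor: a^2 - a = (a - 1)*(a)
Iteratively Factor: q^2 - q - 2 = (q + 1)*(q - 2)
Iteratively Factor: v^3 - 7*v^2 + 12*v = (v - 3)*(v^2 - 4*v) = v*(v - 3)*(v - 4)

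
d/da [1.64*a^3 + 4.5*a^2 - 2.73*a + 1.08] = 4.92*a^2 + 9.0*a - 2.73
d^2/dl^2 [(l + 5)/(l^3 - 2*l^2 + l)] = 2*(3*l^3 + 30*l^2 - 20*l + 5)/(l^3*(l^4 - 4*l^3 + 6*l^2 - 4*l + 1))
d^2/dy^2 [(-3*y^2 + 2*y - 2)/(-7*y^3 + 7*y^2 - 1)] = 2*(147*y^6 - 294*y^5 + 882*y^4 - 1029*y^3 + 441*y^2 - 84*y + 17)/(343*y^9 - 1029*y^8 + 1029*y^7 - 196*y^6 - 294*y^5 + 147*y^4 + 21*y^3 - 21*y^2 + 1)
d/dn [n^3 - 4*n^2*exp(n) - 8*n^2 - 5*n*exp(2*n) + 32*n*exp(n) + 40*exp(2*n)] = -4*n^2*exp(n) + 3*n^2 - 10*n*exp(2*n) + 24*n*exp(n) - 16*n + 75*exp(2*n) + 32*exp(n)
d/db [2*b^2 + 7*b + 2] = 4*b + 7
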